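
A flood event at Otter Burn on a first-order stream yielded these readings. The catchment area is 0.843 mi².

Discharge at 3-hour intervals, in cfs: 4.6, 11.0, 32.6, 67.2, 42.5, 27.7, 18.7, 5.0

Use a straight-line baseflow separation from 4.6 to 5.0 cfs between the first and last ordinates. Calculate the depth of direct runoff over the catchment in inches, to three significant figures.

d ≈ 0.942 in

Direct runoff: 0.00, 6.34, 27.89, 62.43, 37.67, 22.81, 13.76, 0.00 cfs; ΣQ_DR = 170.9 cfs.
V = ΣQ_DR · Δt = 170.9 × 10800 s = 1.846 × 10^6 ft³.
Over A = 0.843 mi², depth = V / A = 0.942 in.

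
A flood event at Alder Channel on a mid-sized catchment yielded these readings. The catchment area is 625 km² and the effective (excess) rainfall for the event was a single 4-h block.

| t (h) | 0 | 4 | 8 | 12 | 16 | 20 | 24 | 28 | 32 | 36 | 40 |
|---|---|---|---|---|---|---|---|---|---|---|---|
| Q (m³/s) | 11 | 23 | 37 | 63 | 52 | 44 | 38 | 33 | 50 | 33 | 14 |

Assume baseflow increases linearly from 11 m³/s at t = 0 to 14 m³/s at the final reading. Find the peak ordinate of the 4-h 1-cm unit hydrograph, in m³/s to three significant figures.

U_p ≈ 85.1 m³/s

Direct runoff: 0.00, 11.70, 25.40, 51.10, 39.80, 31.50, 25.20, 19.90, 36.60, 19.30, 0.00 m³/s; ΣQ_DR = 260.5 m³/s, peak = 51.10 m³/s.
Runoff depth d = ΣQ_DR·Δt / A = 260.5 × 14400 / (625 km²) = 6.002 mm.
The 1-cm UH is the DRH scaled by (10 mm)/d, so U_p = 51.10 × 10/6.002 = 85.1 m³/s.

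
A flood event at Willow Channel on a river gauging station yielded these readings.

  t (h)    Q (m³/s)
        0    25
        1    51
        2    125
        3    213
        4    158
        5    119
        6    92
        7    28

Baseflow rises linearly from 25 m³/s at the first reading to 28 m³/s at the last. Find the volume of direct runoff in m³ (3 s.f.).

V ≈ 2.16 × 10^6 m³

Direct-runoff ordinates (Q − Q_b): 0.00, 25.57, 99.14, 186.71, 131.29, 91.86, 64.43, 0.00 m³/s.
ΣQ_DR = 599.0 m³/s.
With Δt = 1 h = 3600 s, V = ΣQ_DR · Δt = 599.0 × 3600 = 2.16 × 10^6 m³.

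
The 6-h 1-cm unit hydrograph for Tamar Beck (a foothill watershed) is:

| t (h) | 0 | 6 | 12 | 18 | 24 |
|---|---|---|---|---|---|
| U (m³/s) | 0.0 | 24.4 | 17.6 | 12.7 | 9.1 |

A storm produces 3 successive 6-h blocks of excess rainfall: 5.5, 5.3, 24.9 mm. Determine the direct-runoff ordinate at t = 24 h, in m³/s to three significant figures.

Q ≈ 55.6 m³/s

By discrete convolution, Q_j = Σ (P_i / 10 mm) · U_{j−i}.
At t = 24 h (j=4): Q = (5.5/10)·9.1 + (5.3/10)·12.7 + (24.9/10)·17.6 = 55.6 m³/s.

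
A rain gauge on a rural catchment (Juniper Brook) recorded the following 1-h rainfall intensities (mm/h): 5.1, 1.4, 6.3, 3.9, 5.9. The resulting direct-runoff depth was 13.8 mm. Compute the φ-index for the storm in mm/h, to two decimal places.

φ ≈ 1.85 mm/h

Only the 4 blocks with intensity above φ contribute runoff: 5.1, 6.3, 3.9, 5.9 mm/h.
Σ(I−φ)·Δt = d  ⇒  (5.1+6.3+3.9+5.9 − 4φ)·1 = 13.8
φ = (21.20 − 13.8/1) / 4 = 1.85 mm/h.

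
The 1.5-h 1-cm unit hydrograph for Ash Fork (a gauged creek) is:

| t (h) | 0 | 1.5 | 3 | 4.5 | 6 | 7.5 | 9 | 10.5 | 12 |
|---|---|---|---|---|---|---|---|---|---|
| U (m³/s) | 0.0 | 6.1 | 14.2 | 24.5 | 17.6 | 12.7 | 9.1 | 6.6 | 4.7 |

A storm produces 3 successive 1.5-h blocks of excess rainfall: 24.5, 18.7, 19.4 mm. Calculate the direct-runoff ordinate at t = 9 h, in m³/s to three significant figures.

By discrete convolution, Q_j = Σ (P_i / 10 mm) · U_{j−i}.
At t = 9 h (j=6): Q = (24.5/10)·9.1 + (18.7/10)·12.7 + (19.4/10)·17.6 = 80.2 m³/s.

Q ≈ 80.2 m³/s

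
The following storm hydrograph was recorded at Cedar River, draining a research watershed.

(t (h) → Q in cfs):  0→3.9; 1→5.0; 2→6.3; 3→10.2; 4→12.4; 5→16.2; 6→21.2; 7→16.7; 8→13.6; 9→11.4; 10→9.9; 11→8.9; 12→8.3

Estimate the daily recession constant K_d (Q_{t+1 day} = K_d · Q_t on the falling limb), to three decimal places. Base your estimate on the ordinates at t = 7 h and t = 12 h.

K_d ≈ 0.035

Between t = 7 h and t = 12 h the flow falls from 16.7 to 8.3 cfs over 5×1 h = 5 h.
Per-interval ratio K = (8.3/16.7)^(1/5) = 0.8695; K_d = K^(24/1) = 0.035.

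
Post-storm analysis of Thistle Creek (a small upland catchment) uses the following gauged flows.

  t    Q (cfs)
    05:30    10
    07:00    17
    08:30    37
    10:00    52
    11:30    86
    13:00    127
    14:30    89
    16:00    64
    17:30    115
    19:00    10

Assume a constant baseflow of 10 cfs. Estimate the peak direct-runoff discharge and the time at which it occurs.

Q_p = 117.0 cfs at t = 13:00

Subtracting baseflow gives direct-runoff ordinates: 0.0, 7.0, 27.0, 42.0, 76.0, 117.0, 79.0, 54.0, 105.0, 0.0 cfs.
The maximum is 117.0 cfs, occurring at the reading for t = 13:00.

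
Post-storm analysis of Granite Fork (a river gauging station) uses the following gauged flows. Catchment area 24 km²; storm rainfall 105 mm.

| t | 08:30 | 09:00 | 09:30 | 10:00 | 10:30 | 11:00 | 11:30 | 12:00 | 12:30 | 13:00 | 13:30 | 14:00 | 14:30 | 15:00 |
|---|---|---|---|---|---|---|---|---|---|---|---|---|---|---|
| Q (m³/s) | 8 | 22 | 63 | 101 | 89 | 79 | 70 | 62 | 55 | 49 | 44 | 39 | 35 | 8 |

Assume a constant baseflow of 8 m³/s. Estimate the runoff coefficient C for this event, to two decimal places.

ΣQ_DR = 612.0 m³/s; V = ΣQ_DR·Δt = 1.102 × 10^6 m³.
Runoff depth d = V / A = 45.90 mm.
C = d / P = 45.90 / 105 = 0.44.

C ≈ 0.44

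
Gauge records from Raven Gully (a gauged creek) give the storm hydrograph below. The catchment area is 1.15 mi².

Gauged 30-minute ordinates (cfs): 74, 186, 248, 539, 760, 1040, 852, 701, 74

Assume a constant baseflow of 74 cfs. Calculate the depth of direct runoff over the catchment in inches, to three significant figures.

d ≈ 2.57 in

Direct runoff: 0.0, 112.0, 174.0, 465.0, 686.0, 966.0, 778.0, 627.0, 0.0 cfs; ΣQ_DR = 3808 cfs.
V = ΣQ_DR · Δt = 3808 × 1800 s = 6.854 × 10^6 ft³.
Over A = 1.15 mi², depth = V / A = 2.57 in.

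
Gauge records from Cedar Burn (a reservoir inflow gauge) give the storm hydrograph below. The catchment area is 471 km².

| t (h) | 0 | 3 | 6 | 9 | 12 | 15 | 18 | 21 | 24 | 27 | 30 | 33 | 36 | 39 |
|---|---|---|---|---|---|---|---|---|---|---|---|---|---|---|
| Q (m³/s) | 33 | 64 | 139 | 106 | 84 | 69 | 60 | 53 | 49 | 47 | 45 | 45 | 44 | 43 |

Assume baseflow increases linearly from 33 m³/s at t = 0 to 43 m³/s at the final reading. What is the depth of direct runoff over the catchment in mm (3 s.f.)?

Direct runoff: 0.00, 30.23, 104.46, 70.69, 47.92, 32.15, 22.38, 14.62, 9.85, 7.08, 4.31, 3.54, 1.77, 0.00 m³/s; ΣQ_DR = 349.0 m³/s.
V = ΣQ_DR · Δt = 349.0 × 10800 s = 3.769 × 10^6 m³.
Over A = 471 km², depth = V / A = 8.00 mm.

d ≈ 8.00 mm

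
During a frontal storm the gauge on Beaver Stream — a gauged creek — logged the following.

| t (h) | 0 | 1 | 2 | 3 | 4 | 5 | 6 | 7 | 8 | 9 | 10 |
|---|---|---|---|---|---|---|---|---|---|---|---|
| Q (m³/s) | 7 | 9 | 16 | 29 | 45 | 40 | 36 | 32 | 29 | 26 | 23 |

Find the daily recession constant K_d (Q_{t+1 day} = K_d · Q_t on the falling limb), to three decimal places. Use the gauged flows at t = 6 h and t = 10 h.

K_d ≈ 0.068

Between t = 6 h and t = 10 h the flow falls from 36 to 23 m³/s over 4×1 h = 4 h.
Per-interval ratio K = (23/36)^(1/4) = 0.8940; K_d = K^(24/1) = 0.068.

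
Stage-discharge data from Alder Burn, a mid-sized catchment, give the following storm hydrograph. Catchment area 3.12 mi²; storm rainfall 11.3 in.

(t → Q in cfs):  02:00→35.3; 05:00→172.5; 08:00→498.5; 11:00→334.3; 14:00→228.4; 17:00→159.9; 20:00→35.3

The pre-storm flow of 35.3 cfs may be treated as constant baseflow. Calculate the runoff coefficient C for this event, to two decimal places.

ΣQ_DR = 1217 cfs; V = ΣQ_DR·Δt = 1.314 × 10^7 ft³.
Runoff depth d = V / A = 1.813 in.
C = d / P = 1.813 / 11.3 = 0.16.

C ≈ 0.16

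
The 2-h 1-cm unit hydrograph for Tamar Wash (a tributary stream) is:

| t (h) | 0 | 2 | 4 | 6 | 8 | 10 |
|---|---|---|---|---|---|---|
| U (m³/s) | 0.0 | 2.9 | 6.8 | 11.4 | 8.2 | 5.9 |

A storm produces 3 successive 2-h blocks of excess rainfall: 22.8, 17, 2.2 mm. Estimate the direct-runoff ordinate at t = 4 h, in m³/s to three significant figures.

Q ≈ 20.4 m³/s

By discrete convolution, Q_j = Σ (P_i / 10 mm) · U_{j−i}.
At t = 4 h (j=2): Q = (22.8/10)·6.8 + (17/10)·2.9 + (2.2/10)·0.0 = 20.4 m³/s.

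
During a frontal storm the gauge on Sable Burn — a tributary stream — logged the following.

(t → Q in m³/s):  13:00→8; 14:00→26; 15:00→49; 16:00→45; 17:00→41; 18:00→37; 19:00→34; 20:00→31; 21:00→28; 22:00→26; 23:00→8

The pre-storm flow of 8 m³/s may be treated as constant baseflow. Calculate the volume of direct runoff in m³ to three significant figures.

V ≈ 8.82 × 10^5 m³

Direct-runoff ordinates (Q − Q_b): 0.0, 18.0, 41.0, 37.0, 33.0, 29.0, 26.0, 23.0, 20.0, 18.0, 0.0 m³/s.
ΣQ_DR = 245.0 m³/s.
With Δt = 1 h = 3600 s, V = ΣQ_DR · Δt = 245.0 × 3600 = 8.82 × 10^5 m³.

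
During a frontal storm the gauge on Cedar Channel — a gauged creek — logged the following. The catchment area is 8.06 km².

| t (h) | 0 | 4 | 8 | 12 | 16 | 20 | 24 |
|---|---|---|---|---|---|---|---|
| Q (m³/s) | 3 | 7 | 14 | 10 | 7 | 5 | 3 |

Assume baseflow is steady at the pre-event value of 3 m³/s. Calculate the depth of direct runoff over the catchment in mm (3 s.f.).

d ≈ 50.0 mm

Direct runoff: 0.0, 4.0, 11.0, 7.0, 4.0, 2.0, 0.0 m³/s; ΣQ_DR = 28.00 m³/s.
V = ΣQ_DR · Δt = 28.00 × 14400 s = 4.032 × 10^5 m³.
Over A = 8.06 km², depth = V / A = 50.0 mm.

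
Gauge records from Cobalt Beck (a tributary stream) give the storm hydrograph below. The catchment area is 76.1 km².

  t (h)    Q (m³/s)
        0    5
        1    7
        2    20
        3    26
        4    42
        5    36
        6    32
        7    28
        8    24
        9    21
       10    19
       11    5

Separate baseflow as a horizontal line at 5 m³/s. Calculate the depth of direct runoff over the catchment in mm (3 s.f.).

d ≈ 9.70 mm

Direct runoff: 0.0, 2.0, 15.0, 21.0, 37.0, 31.0, 27.0, 23.0, 19.0, 16.0, 14.0, 0.0 m³/s; ΣQ_DR = 205.0 m³/s.
V = ΣQ_DR · Δt = 205.0 × 3600 s = 7.380 × 10^5 m³.
Over A = 76.1 km², depth = V / A = 9.70 mm.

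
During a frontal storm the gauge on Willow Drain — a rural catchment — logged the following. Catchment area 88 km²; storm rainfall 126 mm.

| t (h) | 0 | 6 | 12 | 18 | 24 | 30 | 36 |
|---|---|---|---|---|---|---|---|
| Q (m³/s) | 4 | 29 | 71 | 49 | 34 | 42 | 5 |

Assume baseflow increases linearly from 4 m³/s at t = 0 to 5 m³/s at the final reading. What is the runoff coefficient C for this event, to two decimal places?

C ≈ 0.39

ΣQ_DR = 202.5 m³/s; V = ΣQ_DR·Δt = 4.374 × 10^6 m³.
Runoff depth d = V / A = 49.70 mm.
C = d / P = 49.70 / 126 = 0.39.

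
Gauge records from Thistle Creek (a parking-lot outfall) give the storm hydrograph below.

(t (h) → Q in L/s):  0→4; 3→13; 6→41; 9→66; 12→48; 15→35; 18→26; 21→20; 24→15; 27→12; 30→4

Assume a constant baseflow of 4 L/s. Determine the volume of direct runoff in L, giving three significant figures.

Direct-runoff ordinates (Q − Q_b): 0.0, 9.0, 37.0, 62.0, 44.0, 31.0, 22.0, 16.0, 11.0, 8.0, 0.0 L/s.
ΣQ_DR = 240.0 L/s.
With Δt = 3 h = 10800 s, V = ΣQ_DR · Δt = 240.0 × 10800 = 2.59 × 10^6 L.

V ≈ 2.59 × 10^6 L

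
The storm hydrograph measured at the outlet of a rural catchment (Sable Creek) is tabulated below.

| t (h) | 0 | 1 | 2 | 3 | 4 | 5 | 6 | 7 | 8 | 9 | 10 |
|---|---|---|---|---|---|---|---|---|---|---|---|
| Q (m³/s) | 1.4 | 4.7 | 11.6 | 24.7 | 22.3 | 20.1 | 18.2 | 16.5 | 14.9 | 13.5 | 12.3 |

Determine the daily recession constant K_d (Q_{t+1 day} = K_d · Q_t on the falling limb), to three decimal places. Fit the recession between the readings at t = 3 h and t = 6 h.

Between t = 3 h and t = 6 h the flow falls from 24.7 to 18.2 m³/s over 3×1 h = 3 h.
Per-interval ratio K = (18.2/24.7)^(1/3) = 0.9032; K_d = K^(24/1) = 0.087.

K_d ≈ 0.087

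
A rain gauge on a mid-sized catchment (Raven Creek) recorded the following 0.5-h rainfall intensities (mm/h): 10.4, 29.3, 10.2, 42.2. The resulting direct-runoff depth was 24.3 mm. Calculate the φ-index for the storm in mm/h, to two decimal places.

φ ≈ 11.45 mm/h

Only the 2 blocks with intensity above φ contribute runoff: 29.3, 42.2 mm/h.
Σ(I−φ)·Δt = d  ⇒  (29.3+42.2 − 2φ)·0.5 = 24.3
φ = (71.50 − 24.3/0.5) / 2 = 11.45 mm/h.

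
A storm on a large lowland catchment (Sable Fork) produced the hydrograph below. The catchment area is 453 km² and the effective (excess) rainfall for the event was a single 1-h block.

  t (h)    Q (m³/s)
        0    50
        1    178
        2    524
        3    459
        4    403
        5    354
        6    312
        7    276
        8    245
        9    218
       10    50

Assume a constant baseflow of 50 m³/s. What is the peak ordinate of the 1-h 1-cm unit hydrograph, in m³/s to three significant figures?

U_p ≈ 237 m³/s

Direct runoff: 0.0, 128.0, 474.0, 409.0, 353.0, 304.0, 262.0, 226.0, 195.0, 168.0, 0.0 m³/s; ΣQ_DR = 2519 m³/s, peak = 474.0 m³/s.
Runoff depth d = ΣQ_DR·Δt / A = 2519 × 3600 / (453 km²) = 20.02 mm.
The 1-cm UH is the DRH scaled by (10 mm)/d, so U_p = 474.0 × 10/20.02 = 237 m³/s.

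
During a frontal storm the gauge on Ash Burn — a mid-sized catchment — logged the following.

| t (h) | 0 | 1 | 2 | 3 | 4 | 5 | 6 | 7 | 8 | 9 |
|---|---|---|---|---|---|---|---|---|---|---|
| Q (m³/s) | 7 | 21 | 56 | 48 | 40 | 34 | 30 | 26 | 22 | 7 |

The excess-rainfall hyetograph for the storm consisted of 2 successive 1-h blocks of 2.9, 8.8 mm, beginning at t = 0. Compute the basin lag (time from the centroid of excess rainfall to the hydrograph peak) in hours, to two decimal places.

Centroid of excess rainfall: t_c = Σ P_i·t̄_i / ΣP_i = 1.2521 h (block centres at 0.5, 1.5 h).
Hydrograph peak occurs at t = 2 h, so basin lag t_L = 2 − 1.2521 = 0.75 h.

t_L ≈ 0.75 h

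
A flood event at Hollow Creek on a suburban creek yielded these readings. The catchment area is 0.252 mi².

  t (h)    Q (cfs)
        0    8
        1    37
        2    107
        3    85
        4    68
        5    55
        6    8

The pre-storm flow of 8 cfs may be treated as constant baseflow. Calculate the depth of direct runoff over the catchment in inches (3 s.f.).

Direct runoff: 0.0, 29.0, 99.0, 77.0, 60.0, 47.0, 0.0 cfs; ΣQ_DR = 312.0 cfs.
V = ΣQ_DR · Δt = 312.0 × 3600 s = 1.123 × 10^6 ft³.
Over A = 0.252 mi², depth = V / A = 1.92 in.

d ≈ 1.92 in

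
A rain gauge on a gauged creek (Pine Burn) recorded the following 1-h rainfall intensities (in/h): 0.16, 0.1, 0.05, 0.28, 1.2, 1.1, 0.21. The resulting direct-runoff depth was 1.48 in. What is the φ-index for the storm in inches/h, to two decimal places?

Only the 2 blocks with intensity above φ contribute runoff: 1.2, 1.1 in/h.
Σ(I−φ)·Δt = d  ⇒  (1.2+1.1 − 2φ)·1 = 1.48
φ = (2.300 − 1.48/1) / 2 = 0.41 in/h.

φ ≈ 0.41 in/h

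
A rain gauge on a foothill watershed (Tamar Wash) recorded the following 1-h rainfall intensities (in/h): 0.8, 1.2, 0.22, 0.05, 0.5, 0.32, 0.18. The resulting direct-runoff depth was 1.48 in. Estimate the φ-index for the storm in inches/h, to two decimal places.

Only the 3 blocks with intensity above φ contribute runoff: 0.8, 1.2, 0.5 in/h.
Σ(I−φ)·Δt = d  ⇒  (0.8+1.2+0.5 − 3φ)·1 = 1.48
φ = (2.500 − 1.48/1) / 3 = 0.34 in/h.

φ ≈ 0.34 in/h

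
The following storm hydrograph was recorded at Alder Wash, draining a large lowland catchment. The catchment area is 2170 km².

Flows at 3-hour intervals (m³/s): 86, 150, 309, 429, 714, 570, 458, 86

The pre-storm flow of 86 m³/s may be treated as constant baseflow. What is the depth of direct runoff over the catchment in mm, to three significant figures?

Direct runoff: 0.0, 64.0, 223.0, 343.0, 628.0, 484.0, 372.0, 0.0 m³/s; ΣQ_DR = 2114 m³/s.
V = ΣQ_DR · Δt = 2114 × 10800 s = 2.283 × 10^7 m³.
Over A = 2170 km², depth = V / A = 10.5 mm.

d ≈ 10.5 mm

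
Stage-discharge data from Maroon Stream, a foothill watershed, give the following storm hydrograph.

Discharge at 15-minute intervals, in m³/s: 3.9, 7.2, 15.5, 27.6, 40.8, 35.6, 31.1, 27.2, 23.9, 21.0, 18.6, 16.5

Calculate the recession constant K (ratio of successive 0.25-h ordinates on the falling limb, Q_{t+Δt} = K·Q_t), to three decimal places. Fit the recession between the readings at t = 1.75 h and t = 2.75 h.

Using the recession-limb readings at t = 1.75 h and t = 2.75 h: Q falls from 27.2 to 16.5 m³/s over 4 intervals.
K = (Q₂/Q₁)^(1/4) = (16.5/27.2)^(1/4) = 0.883.

K ≈ 0.883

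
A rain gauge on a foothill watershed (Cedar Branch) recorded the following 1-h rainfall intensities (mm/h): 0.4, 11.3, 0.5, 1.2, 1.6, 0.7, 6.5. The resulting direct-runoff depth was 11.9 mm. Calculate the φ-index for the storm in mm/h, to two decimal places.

φ ≈ 2.95 mm/h

Only the 2 blocks with intensity above φ contribute runoff: 11.3, 6.5 mm/h.
Σ(I−φ)·Δt = d  ⇒  (11.3+6.5 − 2φ)·1 = 11.9
φ = (17.80 − 11.9/1) / 2 = 2.95 mm/h.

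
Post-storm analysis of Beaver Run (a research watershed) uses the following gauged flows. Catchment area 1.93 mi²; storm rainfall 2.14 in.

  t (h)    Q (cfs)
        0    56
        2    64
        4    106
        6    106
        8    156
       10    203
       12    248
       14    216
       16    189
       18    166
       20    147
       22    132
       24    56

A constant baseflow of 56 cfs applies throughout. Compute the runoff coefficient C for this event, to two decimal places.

ΣQ_DR = 1117 cfs; V = ΣQ_DR·Δt = 8.042 × 10^6 ft³.
Runoff depth d = V / A = 1.794 in.
C = d / P = 1.794 / 2.14 = 0.84.

C ≈ 0.84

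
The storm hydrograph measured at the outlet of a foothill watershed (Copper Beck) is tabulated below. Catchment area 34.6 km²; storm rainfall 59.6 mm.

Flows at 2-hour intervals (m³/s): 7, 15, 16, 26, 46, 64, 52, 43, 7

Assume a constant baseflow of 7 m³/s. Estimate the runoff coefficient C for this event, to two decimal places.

C ≈ 0.74

ΣQ_DR = 213.0 m³/s; V = ΣQ_DR·Δt = 1.534 × 10^6 m³.
Runoff depth d = V / A = 44.32 mm.
C = d / P = 44.32 / 59.6 = 0.74.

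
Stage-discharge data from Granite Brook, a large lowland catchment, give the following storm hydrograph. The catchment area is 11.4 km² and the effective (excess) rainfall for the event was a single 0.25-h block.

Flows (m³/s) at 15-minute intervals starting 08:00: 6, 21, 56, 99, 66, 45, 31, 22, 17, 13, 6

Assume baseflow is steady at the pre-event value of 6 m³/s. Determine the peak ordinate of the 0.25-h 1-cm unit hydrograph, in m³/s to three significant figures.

Direct runoff: 0.0, 15.0, 50.0, 93.0, 60.0, 39.0, 25.0, 16.0, 11.0, 7.0, 0.0 m³/s; ΣQ_DR = 316.0 m³/s, peak = 93.0 m³/s.
Runoff depth d = ΣQ_DR·Δt / A = 316.0 × 900 / (11.4 km²) = 24.95 mm.
The 1-cm UH is the DRH scaled by (10 mm)/d, so U_p = 93.0 × 10/24.95 = 37.3 m³/s.

U_p ≈ 37.3 m³/s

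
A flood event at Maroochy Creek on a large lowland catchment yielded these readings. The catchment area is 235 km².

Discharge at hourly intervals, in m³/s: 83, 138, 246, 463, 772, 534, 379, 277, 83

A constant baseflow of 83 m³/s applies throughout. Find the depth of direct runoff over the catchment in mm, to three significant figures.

d ≈ 34.1 mm

Direct runoff: 0.0, 55.0, 163.0, 380.0, 689.0, 451.0, 296.0, 194.0, 0.0 m³/s; ΣQ_DR = 2228 m³/s.
V = ΣQ_DR · Δt = 2228 × 3600 s = 8.021 × 10^6 m³.
Over A = 235 km², depth = V / A = 34.1 mm.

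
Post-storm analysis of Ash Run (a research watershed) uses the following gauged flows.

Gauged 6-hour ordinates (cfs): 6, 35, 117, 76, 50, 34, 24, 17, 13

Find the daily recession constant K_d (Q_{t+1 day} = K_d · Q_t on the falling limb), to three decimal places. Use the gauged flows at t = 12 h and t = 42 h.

K_d ≈ 0.214

Between t = 12 h and t = 42 h the flow falls from 117 to 17 cfs over 5×6 h = 30 h.
Per-interval ratio K = (17/117)^(1/5) = 0.6799; K_d = K^(24/6) = 0.214.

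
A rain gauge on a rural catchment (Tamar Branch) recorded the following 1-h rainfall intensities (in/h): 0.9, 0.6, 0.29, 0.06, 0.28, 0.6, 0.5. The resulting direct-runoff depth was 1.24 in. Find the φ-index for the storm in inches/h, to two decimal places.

Only the 4 blocks with intensity above φ contribute runoff: 0.9, 0.6, 0.6, 0.5 in/h.
Σ(I−φ)·Δt = d  ⇒  (0.9+0.6+0.6+0.5 − 4φ)·1 = 1.24
φ = (2.600 − 1.24/1) / 4 = 0.34 in/h.

φ ≈ 0.34 in/h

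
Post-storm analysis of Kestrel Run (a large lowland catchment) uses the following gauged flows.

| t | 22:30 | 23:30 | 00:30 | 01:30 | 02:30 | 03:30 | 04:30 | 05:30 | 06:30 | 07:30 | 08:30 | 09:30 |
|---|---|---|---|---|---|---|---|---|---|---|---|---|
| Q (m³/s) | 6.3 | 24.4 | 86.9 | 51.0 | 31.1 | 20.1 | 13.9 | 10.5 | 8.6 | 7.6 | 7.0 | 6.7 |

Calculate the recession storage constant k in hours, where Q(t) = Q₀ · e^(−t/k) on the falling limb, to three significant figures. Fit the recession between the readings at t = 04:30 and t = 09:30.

On the falling limb, Q drops from 13.9 to 6.7 m³/s between t = 04:30 and t = 09:30 (Δt = 5 h).
k = −Δt / ln(Q₂/Q₁) = −5 / ln(6.7/13.9) = 6.85 h.

k ≈ 6.85 h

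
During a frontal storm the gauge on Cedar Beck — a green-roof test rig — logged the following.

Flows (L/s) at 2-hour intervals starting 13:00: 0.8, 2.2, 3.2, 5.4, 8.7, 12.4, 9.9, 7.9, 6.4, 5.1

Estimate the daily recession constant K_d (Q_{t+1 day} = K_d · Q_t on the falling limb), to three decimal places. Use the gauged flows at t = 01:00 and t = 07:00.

Between t = 01:00 and t = 07:00 the flow falls from 9.9 to 5.1 L/s over 3×2 h = 6 h.
Per-interval ratio K = (5.1/9.9)^(1/3) = 0.8016; K_d = K^(24/2) = 0.070.

K_d ≈ 0.070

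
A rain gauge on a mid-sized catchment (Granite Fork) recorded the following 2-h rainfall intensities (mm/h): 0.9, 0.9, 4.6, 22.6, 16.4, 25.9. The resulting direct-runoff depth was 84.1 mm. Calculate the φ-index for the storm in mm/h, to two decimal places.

φ ≈ 7.62 mm/h

Only the 3 blocks with intensity above φ contribute runoff: 22.6, 16.4, 25.9 mm/h.
Σ(I−φ)·Δt = d  ⇒  (22.6+16.4+25.9 − 3φ)·2 = 84.1
φ = (64.90 − 84.1/2) / 3 = 7.62 mm/h.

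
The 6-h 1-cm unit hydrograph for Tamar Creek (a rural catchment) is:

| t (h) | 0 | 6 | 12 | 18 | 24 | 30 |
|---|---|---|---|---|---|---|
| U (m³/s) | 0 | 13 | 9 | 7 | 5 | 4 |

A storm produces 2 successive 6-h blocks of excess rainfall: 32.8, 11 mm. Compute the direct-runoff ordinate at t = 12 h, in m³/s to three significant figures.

Q ≈ 43.8 m³/s

By discrete convolution, Q_j = Σ (P_i / 10 mm) · U_{j−i}.
At t = 12 h (j=2): Q = (32.8/10)·9 + (11/10)·13 = 43.8 m³/s.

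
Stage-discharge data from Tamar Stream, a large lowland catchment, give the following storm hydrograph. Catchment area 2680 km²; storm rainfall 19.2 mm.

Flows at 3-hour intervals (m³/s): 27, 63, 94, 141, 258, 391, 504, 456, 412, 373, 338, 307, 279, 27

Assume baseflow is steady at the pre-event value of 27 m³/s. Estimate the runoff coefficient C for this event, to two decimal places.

ΣQ_DR = 3292 m³/s; V = ΣQ_DR·Δt = 3.555 × 10^7 m³.
Runoff depth d = V / A = 13.27 mm.
C = d / P = 13.27 / 19.2 = 0.69.

C ≈ 0.69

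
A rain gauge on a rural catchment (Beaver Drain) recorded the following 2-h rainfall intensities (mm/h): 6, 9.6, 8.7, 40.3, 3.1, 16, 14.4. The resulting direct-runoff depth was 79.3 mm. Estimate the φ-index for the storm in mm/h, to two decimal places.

Only the 3 blocks with intensity above φ contribute runoff: 40.3, 16, 14.4 mm/h.
Σ(I−φ)·Δt = d  ⇒  (40.3+16+14.4 − 3φ)·2 = 79.3
φ = (70.70 − 79.3/2) / 3 = 10.35 mm/h.

φ ≈ 10.35 mm/h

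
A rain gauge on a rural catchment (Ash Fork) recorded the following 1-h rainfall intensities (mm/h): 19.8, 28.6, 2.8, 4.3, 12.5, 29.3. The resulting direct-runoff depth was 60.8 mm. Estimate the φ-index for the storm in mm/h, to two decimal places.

φ ≈ 7.35 mm/h

Only the 4 blocks with intensity above φ contribute runoff: 19.8, 28.6, 12.5, 29.3 mm/h.
Σ(I−φ)·Δt = d  ⇒  (19.8+28.6+12.5+29.3 − 4φ)·1 = 60.8
φ = (90.20 − 60.8/1) / 4 = 7.35 mm/h.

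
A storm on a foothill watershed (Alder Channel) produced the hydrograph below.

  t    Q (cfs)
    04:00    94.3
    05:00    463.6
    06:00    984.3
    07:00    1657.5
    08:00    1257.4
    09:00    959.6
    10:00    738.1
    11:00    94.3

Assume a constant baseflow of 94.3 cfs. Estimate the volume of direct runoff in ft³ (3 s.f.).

Direct-runoff ordinates (Q − Q_b): 0.0, 369.3, 890.0, 1563.2, 1163.1, 865.3, 643.8, 0.0 cfs.
ΣQ_DR = 5495 cfs.
With Δt = 1 h = 3600 s, V = ΣQ_DR · Δt = 5495 × 3600 = 1.98 × 10^7 ft³.

V ≈ 1.98 × 10^7 ft³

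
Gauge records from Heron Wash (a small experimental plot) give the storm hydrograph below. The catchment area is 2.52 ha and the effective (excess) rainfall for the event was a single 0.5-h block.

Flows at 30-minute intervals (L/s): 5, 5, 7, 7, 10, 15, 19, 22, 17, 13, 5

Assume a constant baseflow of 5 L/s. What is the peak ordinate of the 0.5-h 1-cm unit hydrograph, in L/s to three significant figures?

U_p ≈ 34.0 L/s

Direct runoff: 0.0, 0.0, 2.0, 2.0, 5.0, 10.0, 14.0, 17.0, 12.0, 8.0, 0.0 L/s; ΣQ_DR = 70.00 L/s, peak = 17.0 L/s.
Runoff depth d = ΣQ_DR·Δt / A = 70.00 × 1800 / (2.52 ha) = 5.000 mm.
The 1-cm UH is the DRH scaled by (10 mm)/d, so U_p = 17.0 × 10/5.000 = 34.0 L/s.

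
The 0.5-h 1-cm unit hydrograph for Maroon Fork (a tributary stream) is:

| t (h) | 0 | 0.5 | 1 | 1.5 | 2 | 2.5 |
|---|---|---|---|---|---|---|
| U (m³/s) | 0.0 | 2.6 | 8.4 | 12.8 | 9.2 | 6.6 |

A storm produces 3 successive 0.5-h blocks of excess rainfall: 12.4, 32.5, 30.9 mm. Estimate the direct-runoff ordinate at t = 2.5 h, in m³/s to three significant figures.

Q ≈ 77.6 m³/s

By discrete convolution, Q_j = Σ (P_i / 10 mm) · U_{j−i}.
At t = 2.5 h (j=5): Q = (12.4/10)·6.6 + (32.5/10)·9.2 + (30.9/10)·12.8 = 77.6 m³/s.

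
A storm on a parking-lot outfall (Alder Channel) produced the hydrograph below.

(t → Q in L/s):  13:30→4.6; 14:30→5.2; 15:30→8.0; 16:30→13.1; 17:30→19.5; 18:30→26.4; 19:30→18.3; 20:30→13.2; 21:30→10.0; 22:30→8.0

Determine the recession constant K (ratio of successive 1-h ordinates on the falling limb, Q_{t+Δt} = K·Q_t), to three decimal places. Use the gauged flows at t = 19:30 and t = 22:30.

Using the recession-limb readings at t = 19:30 and t = 22:30: Q falls from 18.3 to 8.0 L/s over 3 intervals.
K = (Q₂/Q₁)^(1/3) = (8.0/18.3)^(1/3) = 0.759.

K ≈ 0.759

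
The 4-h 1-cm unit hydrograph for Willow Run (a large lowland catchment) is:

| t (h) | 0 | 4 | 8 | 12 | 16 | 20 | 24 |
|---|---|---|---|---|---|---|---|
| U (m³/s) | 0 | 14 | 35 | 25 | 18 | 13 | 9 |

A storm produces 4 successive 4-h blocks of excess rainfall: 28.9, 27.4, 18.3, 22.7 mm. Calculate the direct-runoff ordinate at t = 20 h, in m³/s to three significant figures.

By discrete convolution, Q_j = Σ (P_i / 10 mm) · U_{j−i}.
At t = 20 h (j=5): Q = (28.9/10)·13 + (27.4/10)·18 + (18.3/10)·25 + (22.7/10)·35 = 212 m³/s.

Q ≈ 212 m³/s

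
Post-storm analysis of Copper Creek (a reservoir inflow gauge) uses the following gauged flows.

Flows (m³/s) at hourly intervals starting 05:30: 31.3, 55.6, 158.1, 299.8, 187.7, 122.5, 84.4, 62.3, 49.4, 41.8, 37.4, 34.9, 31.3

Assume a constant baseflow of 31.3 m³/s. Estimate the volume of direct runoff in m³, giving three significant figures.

V ≈ 2.84 × 10^6 m³

Direct-runoff ordinates (Q − Q_b): 0.0, 24.3, 126.8, 268.5, 156.4, 91.2, 53.1, 31.0, 18.1, 10.5, 6.1, 3.6, 0.0 m³/s.
ΣQ_DR = 789.6 m³/s.
With Δt = 1 h = 3600 s, V = ΣQ_DR · Δt = 789.6 × 3600 = 2.84 × 10^6 m³.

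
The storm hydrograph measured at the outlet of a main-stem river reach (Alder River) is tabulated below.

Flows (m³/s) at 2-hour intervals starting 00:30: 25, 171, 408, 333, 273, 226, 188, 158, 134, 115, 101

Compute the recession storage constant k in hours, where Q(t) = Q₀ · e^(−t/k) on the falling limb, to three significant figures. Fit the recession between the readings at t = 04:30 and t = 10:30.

On the falling limb, Q drops from 408 to 226 m³/s between t = 04:30 and t = 10:30 (Δt = 6 h).
k = −Δt / ln(Q₂/Q₁) = −6 / ln(226/408) = 10.2 h.

k ≈ 10.2 h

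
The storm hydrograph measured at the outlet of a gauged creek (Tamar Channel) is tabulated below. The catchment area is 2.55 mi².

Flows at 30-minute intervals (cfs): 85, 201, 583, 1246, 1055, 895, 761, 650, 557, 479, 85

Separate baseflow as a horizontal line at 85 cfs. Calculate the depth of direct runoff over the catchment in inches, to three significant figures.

d ≈ 1.72 in

Direct runoff: 0.0, 116.0, 498.0, 1161.0, 970.0, 810.0, 676.0, 565.0, 472.0, 394.0, 0.0 cfs; ΣQ_DR = 5662 cfs.
V = ΣQ_DR · Δt = 5662 × 1800 s = 1.019 × 10^7 ft³.
Over A = 2.55 mi², depth = V / A = 1.72 in.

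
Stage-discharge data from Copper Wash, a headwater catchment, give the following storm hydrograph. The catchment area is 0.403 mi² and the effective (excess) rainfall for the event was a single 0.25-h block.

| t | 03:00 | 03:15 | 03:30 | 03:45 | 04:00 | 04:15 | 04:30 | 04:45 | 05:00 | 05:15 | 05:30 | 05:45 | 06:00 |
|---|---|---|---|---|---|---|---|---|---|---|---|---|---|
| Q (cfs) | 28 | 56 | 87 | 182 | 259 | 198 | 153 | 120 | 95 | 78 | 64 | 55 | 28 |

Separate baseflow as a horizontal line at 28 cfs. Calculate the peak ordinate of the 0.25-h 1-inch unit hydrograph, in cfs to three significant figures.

U_p ≈ 231 cfs

Direct runoff: 0.0, 28.0, 59.0, 154.0, 231.0, 170.0, 125.0, 92.0, 67.0, 50.0, 36.0, 27.0, 0.0 cfs; ΣQ_DR = 1039 cfs, peak = 231.0 cfs.
Runoff depth d = ΣQ_DR·Δt / A = 1039 × 900 / (0.403 mi²) = 0.9988 in.
The 1-inch UH is the DRH scaled by (1 in)/d, so U_p = 231.0 × 1/0.9988 = 231 cfs.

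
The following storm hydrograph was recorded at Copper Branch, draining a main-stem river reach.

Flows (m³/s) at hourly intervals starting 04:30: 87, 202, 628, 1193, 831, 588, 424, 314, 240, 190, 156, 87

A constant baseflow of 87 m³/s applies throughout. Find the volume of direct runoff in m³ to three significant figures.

Direct-runoff ordinates (Q − Q_b): 0.0, 115.0, 541.0, 1106.0, 744.0, 501.0, 337.0, 227.0, 153.0, 103.0, 69.0, 0.0 m³/s.
ΣQ_DR = 3896 m³/s.
With Δt = 1 h = 3600 s, V = ΣQ_DR · Δt = 3896 × 3600 = 1.40 × 10^7 m³.

V ≈ 1.40 × 10^7 m³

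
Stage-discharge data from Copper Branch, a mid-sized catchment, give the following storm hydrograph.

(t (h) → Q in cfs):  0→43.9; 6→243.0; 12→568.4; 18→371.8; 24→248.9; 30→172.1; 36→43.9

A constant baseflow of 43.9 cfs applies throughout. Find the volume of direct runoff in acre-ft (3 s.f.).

Direct-runoff ordinates (Q − Q_b): 0.0, 199.1, 524.5, 327.9, 205.0, 128.2, 0.0 cfs.
ΣQ_DR = 1385 cfs.
With Δt = 6 h = 21600 s, V = ΣQ_DR · Δt = 1385 × 21600 = 2.99 × 10^7 ft³ = 687 acre-ft.

V ≈ 687 acre-ft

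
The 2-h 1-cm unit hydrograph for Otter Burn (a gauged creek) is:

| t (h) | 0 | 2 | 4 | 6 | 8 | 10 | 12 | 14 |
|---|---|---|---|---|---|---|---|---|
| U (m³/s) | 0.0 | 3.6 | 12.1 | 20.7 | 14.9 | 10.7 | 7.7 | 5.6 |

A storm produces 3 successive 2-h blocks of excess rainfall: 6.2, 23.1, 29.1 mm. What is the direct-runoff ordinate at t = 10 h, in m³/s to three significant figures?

Q ≈ 101 m³/s

By discrete convolution, Q_j = Σ (P_i / 10 mm) · U_{j−i}.
At t = 10 h (j=5): Q = (6.2/10)·10.7 + (23.1/10)·14.9 + (29.1/10)·20.7 = 101 m³/s.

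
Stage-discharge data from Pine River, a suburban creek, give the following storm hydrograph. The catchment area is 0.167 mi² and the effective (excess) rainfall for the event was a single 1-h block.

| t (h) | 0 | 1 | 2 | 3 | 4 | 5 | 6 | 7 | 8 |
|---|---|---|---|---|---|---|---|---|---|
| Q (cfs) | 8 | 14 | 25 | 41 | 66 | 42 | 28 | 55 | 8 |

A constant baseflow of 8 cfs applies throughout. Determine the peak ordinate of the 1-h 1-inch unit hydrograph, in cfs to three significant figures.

Direct runoff: 0.0, 6.0, 17.0, 33.0, 58.0, 34.0, 20.0, 47.0, 0.0 cfs; ΣQ_DR = 215.0 cfs, peak = 58.0 cfs.
Runoff depth d = ΣQ_DR·Δt / A = 215.0 × 3600 / (0.167 mi²) = 1.995 in.
The 1-inch UH is the DRH scaled by (1 in)/d, so U_p = 58.0 × 1/1.995 = 29.1 cfs.

U_p ≈ 29.1 cfs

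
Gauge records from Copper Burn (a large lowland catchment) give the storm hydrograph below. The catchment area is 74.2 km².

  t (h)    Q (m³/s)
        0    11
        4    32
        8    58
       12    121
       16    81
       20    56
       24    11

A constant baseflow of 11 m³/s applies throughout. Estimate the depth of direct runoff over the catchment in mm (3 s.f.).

d ≈ 56.9 mm

Direct runoff: 0.0, 21.0, 47.0, 110.0, 70.0, 45.0, 0.0 m³/s; ΣQ_DR = 293.0 m³/s.
V = ΣQ_DR · Δt = 293.0 × 14400 s = 4.219 × 10^6 m³.
Over A = 74.2 km², depth = V / A = 56.9 mm.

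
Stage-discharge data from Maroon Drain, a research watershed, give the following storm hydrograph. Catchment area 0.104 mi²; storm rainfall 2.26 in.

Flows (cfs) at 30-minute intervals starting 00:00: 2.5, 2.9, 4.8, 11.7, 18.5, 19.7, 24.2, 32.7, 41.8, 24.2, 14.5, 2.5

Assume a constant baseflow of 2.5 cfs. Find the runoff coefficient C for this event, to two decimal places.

C ≈ 0.56

ΣQ_DR = 170.0 cfs; V = ΣQ_DR·Δt = 3.060 × 10^5 ft³.
Runoff depth d = V / A = 1.266 in.
C = d / P = 1.266 / 2.26 = 0.56.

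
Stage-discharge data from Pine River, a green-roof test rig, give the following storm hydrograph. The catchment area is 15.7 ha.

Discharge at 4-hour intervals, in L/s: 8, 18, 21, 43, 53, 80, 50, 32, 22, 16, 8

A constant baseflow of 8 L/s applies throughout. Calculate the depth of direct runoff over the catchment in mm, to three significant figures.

Direct runoff: 0.0, 10.0, 13.0, 35.0, 45.0, 72.0, 42.0, 24.0, 14.0, 8.0, 0.0 L/s; ΣQ_DR = 263.0 L/s.
V = ΣQ_DR · Δt = 263.0 × 14400 s = 3.787 × 10^6 L.
Over A = 15.7 ha, depth = V / A = 24.1 mm.

d ≈ 24.1 mm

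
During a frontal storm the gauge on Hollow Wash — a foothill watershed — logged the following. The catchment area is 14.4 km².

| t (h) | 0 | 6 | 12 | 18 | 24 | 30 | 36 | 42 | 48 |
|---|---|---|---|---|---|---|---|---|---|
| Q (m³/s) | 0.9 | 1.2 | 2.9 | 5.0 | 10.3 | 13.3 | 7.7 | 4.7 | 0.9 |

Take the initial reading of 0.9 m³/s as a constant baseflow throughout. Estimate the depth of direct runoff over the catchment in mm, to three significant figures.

d ≈ 58.2 mm

Direct runoff: 0.0, 0.3, 2.0, 4.1, 9.4, 12.4, 6.8, 3.8, 0.0 m³/s; ΣQ_DR = 38.80 m³/s.
V = ΣQ_DR · Δt = 38.80 × 21600 s = 8.381 × 10^5 m³.
Over A = 14.4 km², depth = V / A = 58.2 mm.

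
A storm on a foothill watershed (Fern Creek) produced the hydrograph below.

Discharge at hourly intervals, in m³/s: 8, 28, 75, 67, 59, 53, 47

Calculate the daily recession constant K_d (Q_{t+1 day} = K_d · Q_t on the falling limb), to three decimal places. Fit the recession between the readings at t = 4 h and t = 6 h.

K_d ≈ 0.065

Between t = 4 h and t = 6 h the flow falls from 59 to 47 m³/s over 2×1 h = 2 h.
Per-interval ratio K = (47/59)^(1/2) = 0.8925; K_d = K^(24/1) = 0.065.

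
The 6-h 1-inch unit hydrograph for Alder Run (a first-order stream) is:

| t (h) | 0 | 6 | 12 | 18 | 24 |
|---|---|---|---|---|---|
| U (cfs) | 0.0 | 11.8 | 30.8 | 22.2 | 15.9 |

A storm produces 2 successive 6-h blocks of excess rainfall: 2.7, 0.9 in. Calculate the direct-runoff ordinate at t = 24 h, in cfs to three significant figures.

Q ≈ 62.9 cfs

By discrete convolution, Q_j = Σ (P_i / 1 in) · U_{j−i}.
At t = 24 h (j=4): Q = (2.7/1)·15.9 + (0.9/1)·22.2 = 62.9 cfs.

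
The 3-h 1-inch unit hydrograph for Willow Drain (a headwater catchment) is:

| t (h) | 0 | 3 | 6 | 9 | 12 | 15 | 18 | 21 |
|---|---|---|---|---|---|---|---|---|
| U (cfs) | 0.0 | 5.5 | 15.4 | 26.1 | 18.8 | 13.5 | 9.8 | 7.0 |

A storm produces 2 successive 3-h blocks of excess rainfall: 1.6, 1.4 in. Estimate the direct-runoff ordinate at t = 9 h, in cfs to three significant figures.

By discrete convolution, Q_j = Σ (P_i / 1 in) · U_{j−i}.
At t = 9 h (j=3): Q = (1.6/1)·26.1 + (1.4/1)·15.4 = 63.3 cfs.

Q ≈ 63.3 cfs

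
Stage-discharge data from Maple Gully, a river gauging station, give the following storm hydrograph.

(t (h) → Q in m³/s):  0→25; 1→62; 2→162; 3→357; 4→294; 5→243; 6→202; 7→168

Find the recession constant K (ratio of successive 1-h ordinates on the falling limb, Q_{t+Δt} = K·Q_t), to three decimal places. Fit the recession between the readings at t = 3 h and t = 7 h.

Using the recession-limb readings at t = 3 h and t = 7 h: Q falls from 357 to 168 m³/s over 4 intervals.
K = (Q₂/Q₁)^(1/4) = (168/357)^(1/4) = 0.828.

K ≈ 0.828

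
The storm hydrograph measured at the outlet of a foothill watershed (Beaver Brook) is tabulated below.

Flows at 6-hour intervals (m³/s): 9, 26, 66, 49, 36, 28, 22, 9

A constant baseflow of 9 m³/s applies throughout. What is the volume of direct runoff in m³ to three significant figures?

V ≈ 3.74 × 10^6 m³

Direct-runoff ordinates (Q − Q_b): 0.0, 17.0, 57.0, 40.0, 27.0, 19.0, 13.0, 0.0 m³/s.
ΣQ_DR = 173.0 m³/s.
With Δt = 6 h = 21600 s, V = ΣQ_DR · Δt = 173.0 × 21600 = 3.74 × 10^6 m³.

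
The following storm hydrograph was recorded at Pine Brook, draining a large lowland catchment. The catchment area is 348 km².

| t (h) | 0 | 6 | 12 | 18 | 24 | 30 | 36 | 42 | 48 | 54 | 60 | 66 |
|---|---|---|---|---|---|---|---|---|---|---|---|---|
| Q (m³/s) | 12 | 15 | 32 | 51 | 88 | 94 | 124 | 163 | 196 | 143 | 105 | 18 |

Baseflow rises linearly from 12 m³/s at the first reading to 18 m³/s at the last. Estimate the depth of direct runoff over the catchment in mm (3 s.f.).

d ≈ 53.4 mm

Direct runoff: 0.00, 2.45, 18.91, 37.36, 73.82, 79.27, 108.73, 147.18, 179.64, 126.09, 87.55, 0.00 m³/s; ΣQ_DR = 861.0 m³/s.
V = ΣQ_DR · Δt = 861.0 × 21600 s = 1.860 × 10^7 m³.
Over A = 348 km², depth = V / A = 53.4 mm.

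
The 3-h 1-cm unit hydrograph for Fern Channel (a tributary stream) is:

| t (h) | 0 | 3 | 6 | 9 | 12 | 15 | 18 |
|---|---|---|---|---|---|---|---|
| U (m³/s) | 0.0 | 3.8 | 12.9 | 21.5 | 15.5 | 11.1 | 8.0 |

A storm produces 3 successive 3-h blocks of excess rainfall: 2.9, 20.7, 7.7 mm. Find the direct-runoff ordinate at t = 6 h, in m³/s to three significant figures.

Q ≈ 11.6 m³/s

By discrete convolution, Q_j = Σ (P_i / 10 mm) · U_{j−i}.
At t = 6 h (j=2): Q = (2.9/10)·12.9 + (20.7/10)·3.8 + (7.7/10)·0.0 = 11.6 m³/s.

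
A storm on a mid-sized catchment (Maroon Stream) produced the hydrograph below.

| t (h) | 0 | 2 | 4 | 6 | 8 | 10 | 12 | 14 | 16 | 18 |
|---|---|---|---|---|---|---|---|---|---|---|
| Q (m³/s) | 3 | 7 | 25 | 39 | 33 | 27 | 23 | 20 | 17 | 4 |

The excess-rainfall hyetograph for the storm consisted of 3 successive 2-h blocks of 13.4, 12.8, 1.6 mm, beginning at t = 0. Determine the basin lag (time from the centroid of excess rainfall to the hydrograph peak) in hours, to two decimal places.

t_L ≈ 3.85 h

Centroid of excess rainfall: t_c = Σ P_i·t̄_i / ΣP_i = 2.1511 h (block centres at 1, 3, 5 h).
Hydrograph peak occurs at t = 6 h, so basin lag t_L = 6 − 2.1511 = 3.85 h.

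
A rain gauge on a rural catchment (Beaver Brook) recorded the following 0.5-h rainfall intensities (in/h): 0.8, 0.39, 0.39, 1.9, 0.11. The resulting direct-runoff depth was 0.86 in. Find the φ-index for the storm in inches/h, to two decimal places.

φ ≈ 0.49 in/h

Only the 2 blocks with intensity above φ contribute runoff: 0.8, 1.9 in/h.
Σ(I−φ)·Δt = d  ⇒  (0.8+1.9 − 2φ)·0.5 = 0.86
φ = (2.700 − 0.86/0.5) / 2 = 0.49 in/h.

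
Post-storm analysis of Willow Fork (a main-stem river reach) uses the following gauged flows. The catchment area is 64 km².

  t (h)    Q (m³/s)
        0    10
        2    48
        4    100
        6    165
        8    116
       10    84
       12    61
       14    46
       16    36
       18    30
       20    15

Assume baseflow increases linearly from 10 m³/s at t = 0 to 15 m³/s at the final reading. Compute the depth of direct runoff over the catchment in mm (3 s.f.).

d ≈ 64.5 mm

Direct runoff: 0.00, 37.50, 89.00, 153.50, 104.00, 71.50, 48.00, 32.50, 22.00, 15.50, 0.00 m³/s; ΣQ_DR = 573.5 m³/s.
V = ΣQ_DR · Δt = 573.5 × 7200 s = 4.129 × 10^6 m³.
Over A = 64 km², depth = V / A = 64.5 mm.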